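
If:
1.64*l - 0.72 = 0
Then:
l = 0.44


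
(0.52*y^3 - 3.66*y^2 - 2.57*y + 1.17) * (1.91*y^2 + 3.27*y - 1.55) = 0.9932*y^5 - 5.2902*y^4 - 17.6829*y^3 - 0.4962*y^2 + 7.8094*y - 1.8135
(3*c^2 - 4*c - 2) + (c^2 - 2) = 4*c^2 - 4*c - 4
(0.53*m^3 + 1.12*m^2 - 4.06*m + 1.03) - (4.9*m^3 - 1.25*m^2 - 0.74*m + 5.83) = -4.37*m^3 + 2.37*m^2 - 3.32*m - 4.8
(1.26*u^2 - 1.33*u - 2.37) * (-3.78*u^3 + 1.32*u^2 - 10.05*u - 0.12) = -4.7628*u^5 + 6.6906*u^4 - 5.46*u^3 + 10.0869*u^2 + 23.9781*u + 0.2844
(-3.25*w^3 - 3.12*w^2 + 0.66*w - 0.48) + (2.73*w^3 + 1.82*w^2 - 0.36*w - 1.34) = -0.52*w^3 - 1.3*w^2 + 0.3*w - 1.82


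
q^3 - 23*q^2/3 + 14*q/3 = q*(q - 7)*(q - 2/3)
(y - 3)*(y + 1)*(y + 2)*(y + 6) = y^4 + 6*y^3 - 7*y^2 - 48*y - 36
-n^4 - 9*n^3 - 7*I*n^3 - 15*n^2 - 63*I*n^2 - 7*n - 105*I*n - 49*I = (n + 7)*(n + 7*I)*(-I*n - I)^2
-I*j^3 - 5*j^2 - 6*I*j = j*(j - 6*I)*(-I*j + 1)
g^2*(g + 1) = g^3 + g^2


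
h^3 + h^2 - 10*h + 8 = (h - 2)*(h - 1)*(h + 4)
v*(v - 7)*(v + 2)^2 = v^4 - 3*v^3 - 24*v^2 - 28*v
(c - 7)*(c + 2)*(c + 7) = c^3 + 2*c^2 - 49*c - 98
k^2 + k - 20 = (k - 4)*(k + 5)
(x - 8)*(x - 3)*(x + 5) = x^3 - 6*x^2 - 31*x + 120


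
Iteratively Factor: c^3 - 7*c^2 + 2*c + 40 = (c + 2)*(c^2 - 9*c + 20) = (c - 4)*(c + 2)*(c - 5)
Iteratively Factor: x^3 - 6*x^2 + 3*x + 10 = (x - 5)*(x^2 - x - 2) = (x - 5)*(x + 1)*(x - 2)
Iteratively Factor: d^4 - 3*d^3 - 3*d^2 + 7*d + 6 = (d + 1)*(d^3 - 4*d^2 + d + 6) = (d + 1)^2*(d^2 - 5*d + 6) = (d - 3)*(d + 1)^2*(d - 2)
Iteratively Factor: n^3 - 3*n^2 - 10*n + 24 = (n + 3)*(n^2 - 6*n + 8) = (n - 2)*(n + 3)*(n - 4)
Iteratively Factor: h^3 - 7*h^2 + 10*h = (h)*(h^2 - 7*h + 10) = h*(h - 2)*(h - 5)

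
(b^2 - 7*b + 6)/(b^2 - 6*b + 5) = (b - 6)/(b - 5)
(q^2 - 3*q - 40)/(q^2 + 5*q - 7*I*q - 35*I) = (q - 8)/(q - 7*I)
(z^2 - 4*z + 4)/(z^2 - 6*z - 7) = (-z^2 + 4*z - 4)/(-z^2 + 6*z + 7)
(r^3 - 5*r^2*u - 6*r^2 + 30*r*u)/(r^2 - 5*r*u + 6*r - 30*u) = r*(r - 6)/(r + 6)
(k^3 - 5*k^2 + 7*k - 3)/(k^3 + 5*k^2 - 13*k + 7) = (k - 3)/(k + 7)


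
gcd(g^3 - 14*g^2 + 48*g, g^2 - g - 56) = g - 8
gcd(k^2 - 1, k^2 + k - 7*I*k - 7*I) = k + 1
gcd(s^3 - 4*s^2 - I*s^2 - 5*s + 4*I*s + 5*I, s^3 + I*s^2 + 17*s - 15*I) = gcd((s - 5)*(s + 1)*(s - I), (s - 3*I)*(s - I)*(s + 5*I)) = s - I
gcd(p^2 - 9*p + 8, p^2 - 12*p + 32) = p - 8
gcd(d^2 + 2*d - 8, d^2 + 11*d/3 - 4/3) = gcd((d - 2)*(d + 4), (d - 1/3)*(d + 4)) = d + 4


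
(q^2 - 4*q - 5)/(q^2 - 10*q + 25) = (q + 1)/(q - 5)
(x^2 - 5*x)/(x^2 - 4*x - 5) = x/(x + 1)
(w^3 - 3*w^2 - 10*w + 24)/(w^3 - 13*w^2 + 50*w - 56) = (w + 3)/(w - 7)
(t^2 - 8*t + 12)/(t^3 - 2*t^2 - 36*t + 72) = 1/(t + 6)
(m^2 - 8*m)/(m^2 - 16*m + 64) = m/(m - 8)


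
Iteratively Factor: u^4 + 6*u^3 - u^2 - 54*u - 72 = (u + 4)*(u^3 + 2*u^2 - 9*u - 18) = (u + 2)*(u + 4)*(u^2 - 9) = (u - 3)*(u + 2)*(u + 4)*(u + 3)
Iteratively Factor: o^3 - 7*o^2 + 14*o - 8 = (o - 1)*(o^2 - 6*o + 8) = (o - 2)*(o - 1)*(o - 4)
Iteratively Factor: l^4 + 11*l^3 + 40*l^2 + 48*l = (l + 3)*(l^3 + 8*l^2 + 16*l) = l*(l + 3)*(l^2 + 8*l + 16) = l*(l + 3)*(l + 4)*(l + 4)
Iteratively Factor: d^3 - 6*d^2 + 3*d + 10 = (d + 1)*(d^2 - 7*d + 10) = (d - 5)*(d + 1)*(d - 2)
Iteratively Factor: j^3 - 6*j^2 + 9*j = (j - 3)*(j^2 - 3*j) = j*(j - 3)*(j - 3)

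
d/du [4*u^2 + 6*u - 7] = 8*u + 6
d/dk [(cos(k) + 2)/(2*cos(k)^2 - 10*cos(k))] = (sin(k) - 10*sin(k)/cos(k)^2 + 4*tan(k))/(2*(cos(k) - 5)^2)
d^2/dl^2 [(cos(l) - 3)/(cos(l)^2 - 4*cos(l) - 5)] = (9*sin(l)^4*cos(l) - 8*sin(l)^4 + 126*sin(l)^2 + 61*cos(l)/2 + 18*cos(3*l) - cos(5*l)/2 + 48)/(sin(l)^2 + 4*cos(l) + 4)^3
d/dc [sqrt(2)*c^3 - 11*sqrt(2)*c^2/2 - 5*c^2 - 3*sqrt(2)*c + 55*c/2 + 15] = 3*sqrt(2)*c^2 - 11*sqrt(2)*c - 10*c - 3*sqrt(2) + 55/2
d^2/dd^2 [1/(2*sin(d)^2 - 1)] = (-4*cos(2*d)^2 + 4*cos(4*d) - 4)/cos(2*d)^3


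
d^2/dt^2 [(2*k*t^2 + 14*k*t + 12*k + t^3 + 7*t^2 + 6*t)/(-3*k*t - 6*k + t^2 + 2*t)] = -(2*(-3*k + 2*t + 2)^2*(2*k*t^2 + 14*k*t + 12*k + t^3 + 7*t^2 + 6*t) + 2*(2*k + 3*t + 7)*(3*k*t + 6*k - t^2 - 2*t)^2 + 2*(3*k*t + 6*k - t^2 - 2*t)*(2*k*t^2 + 14*k*t + 12*k + t^3 + 7*t^2 + 6*t + (-3*k + 2*t + 2)*(4*k*t + 14*k + 3*t^2 + 14*t + 6)))/(3*k*t + 6*k - t^2 - 2*t)^3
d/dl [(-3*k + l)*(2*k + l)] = -k + 2*l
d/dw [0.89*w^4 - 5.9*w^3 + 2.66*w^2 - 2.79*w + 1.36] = 3.56*w^3 - 17.7*w^2 + 5.32*w - 2.79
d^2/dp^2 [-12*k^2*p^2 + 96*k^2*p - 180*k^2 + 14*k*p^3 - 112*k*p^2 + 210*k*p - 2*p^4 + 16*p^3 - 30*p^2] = -24*k^2 + 84*k*p - 224*k - 24*p^2 + 96*p - 60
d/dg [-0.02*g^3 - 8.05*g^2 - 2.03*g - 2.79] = -0.06*g^2 - 16.1*g - 2.03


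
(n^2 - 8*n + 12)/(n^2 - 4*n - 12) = (n - 2)/(n + 2)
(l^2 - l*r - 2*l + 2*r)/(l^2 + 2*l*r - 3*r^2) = (l - 2)/(l + 3*r)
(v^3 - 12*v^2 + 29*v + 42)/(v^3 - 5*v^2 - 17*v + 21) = (v^2 - 5*v - 6)/(v^2 + 2*v - 3)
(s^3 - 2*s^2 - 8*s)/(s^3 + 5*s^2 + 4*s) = (s^2 - 2*s - 8)/(s^2 + 5*s + 4)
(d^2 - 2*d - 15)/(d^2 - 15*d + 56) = (d^2 - 2*d - 15)/(d^2 - 15*d + 56)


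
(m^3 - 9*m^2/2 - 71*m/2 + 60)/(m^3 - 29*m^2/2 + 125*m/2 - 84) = (2*m^2 + 7*m - 15)/(2*m^2 - 13*m + 21)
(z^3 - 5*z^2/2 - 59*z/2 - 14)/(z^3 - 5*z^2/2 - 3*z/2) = (z^2 - 3*z - 28)/(z*(z - 3))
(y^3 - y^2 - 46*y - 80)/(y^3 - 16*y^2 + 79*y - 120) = (y^2 + 7*y + 10)/(y^2 - 8*y + 15)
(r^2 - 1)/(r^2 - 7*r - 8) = (r - 1)/(r - 8)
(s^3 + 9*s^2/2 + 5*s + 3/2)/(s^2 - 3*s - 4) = (2*s^2 + 7*s + 3)/(2*(s - 4))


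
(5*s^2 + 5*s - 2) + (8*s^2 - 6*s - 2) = 13*s^2 - s - 4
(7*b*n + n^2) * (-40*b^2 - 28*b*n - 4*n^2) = -280*b^3*n - 236*b^2*n^2 - 56*b*n^3 - 4*n^4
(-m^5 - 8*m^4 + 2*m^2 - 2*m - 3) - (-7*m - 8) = -m^5 - 8*m^4 + 2*m^2 + 5*m + 5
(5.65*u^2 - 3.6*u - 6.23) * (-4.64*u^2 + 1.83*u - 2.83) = -26.216*u^4 + 27.0435*u^3 + 6.3297*u^2 - 1.2129*u + 17.6309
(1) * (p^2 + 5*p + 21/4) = p^2 + 5*p + 21/4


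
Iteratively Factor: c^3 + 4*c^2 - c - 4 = (c + 1)*(c^2 + 3*c - 4) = (c + 1)*(c + 4)*(c - 1)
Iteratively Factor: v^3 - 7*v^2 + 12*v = (v - 4)*(v^2 - 3*v) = v*(v - 4)*(v - 3)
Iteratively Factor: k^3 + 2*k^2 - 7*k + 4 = (k + 4)*(k^2 - 2*k + 1) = (k - 1)*(k + 4)*(k - 1)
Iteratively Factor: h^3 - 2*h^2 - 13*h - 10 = (h - 5)*(h^2 + 3*h + 2) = (h - 5)*(h + 2)*(h + 1)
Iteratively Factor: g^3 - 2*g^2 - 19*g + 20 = (g - 5)*(g^2 + 3*g - 4) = (g - 5)*(g + 4)*(g - 1)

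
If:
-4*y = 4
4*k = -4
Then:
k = -1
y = -1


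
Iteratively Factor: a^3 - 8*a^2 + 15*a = (a - 3)*(a^2 - 5*a) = a*(a - 3)*(a - 5)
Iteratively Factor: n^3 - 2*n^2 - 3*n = (n + 1)*(n^2 - 3*n) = (n - 3)*(n + 1)*(n)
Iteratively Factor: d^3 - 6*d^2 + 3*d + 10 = (d - 5)*(d^2 - d - 2) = (d - 5)*(d - 2)*(d + 1)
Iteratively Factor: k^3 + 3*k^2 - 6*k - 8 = (k + 1)*(k^2 + 2*k - 8) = (k - 2)*(k + 1)*(k + 4)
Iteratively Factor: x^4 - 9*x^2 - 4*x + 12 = (x + 2)*(x^3 - 2*x^2 - 5*x + 6) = (x - 1)*(x + 2)*(x^2 - x - 6) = (x - 1)*(x + 2)^2*(x - 3)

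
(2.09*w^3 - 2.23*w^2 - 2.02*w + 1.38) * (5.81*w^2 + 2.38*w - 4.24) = 12.1429*w^5 - 7.9821*w^4 - 25.9052*w^3 + 12.6654*w^2 + 11.8492*w - 5.8512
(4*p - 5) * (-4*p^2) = -16*p^3 + 20*p^2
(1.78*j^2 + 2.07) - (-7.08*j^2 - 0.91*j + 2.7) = 8.86*j^2 + 0.91*j - 0.63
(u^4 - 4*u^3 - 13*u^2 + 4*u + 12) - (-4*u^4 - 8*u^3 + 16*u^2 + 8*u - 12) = 5*u^4 + 4*u^3 - 29*u^2 - 4*u + 24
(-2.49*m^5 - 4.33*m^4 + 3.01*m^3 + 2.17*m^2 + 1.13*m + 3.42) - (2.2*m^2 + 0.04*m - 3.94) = -2.49*m^5 - 4.33*m^4 + 3.01*m^3 - 0.0300000000000002*m^2 + 1.09*m + 7.36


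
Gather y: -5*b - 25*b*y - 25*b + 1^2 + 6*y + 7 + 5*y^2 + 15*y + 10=-30*b + 5*y^2 + y*(21 - 25*b) + 18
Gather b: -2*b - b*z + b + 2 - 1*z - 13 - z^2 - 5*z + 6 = b*(-z - 1) - z^2 - 6*z - 5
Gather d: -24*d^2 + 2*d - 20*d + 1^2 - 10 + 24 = -24*d^2 - 18*d + 15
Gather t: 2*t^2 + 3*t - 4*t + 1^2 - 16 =2*t^2 - t - 15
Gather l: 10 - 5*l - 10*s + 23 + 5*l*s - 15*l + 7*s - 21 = l*(5*s - 20) - 3*s + 12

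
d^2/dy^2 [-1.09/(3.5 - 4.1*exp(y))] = (18.3229*exp(y) + 15.6415)*exp(y)/(4.1*exp(y) - 3.5)^3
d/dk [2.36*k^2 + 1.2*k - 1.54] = 4.72*k + 1.2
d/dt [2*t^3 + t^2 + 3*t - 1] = 6*t^2 + 2*t + 3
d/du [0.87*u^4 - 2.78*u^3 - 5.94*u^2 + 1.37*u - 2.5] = 3.48*u^3 - 8.34*u^2 - 11.88*u + 1.37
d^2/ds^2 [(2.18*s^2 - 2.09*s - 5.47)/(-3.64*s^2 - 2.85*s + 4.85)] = (100.613968*s^3 + 203.937552*s^2 + 561.85584*s + 237.21486)/(48.228544*s^6 + 113.28408*s^5 - 104.08398*s^4 - 278.734275*s^3 + 138.683325*s^2 + 201.117375*s - 114.084125)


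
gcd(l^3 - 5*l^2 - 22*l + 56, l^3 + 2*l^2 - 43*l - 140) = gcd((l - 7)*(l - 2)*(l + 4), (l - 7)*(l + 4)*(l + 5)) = l^2 - 3*l - 28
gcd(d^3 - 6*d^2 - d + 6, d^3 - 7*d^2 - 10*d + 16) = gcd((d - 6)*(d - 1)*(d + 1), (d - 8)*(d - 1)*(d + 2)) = d - 1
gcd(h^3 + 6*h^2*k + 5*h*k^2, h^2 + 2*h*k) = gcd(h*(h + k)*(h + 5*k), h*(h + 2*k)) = h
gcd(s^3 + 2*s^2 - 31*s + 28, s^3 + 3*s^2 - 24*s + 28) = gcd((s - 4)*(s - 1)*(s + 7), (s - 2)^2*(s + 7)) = s + 7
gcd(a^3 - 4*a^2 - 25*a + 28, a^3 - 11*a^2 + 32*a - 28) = a - 7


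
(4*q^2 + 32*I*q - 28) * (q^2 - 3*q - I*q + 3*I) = 4*q^4 - 12*q^3 + 28*I*q^3 + 4*q^2 - 84*I*q^2 - 12*q + 28*I*q - 84*I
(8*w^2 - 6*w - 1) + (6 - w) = 8*w^2 - 7*w + 5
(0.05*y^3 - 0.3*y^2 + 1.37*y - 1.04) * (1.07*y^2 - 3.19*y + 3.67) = 0.0535*y^5 - 0.4805*y^4 + 2.6064*y^3 - 6.5841*y^2 + 8.3455*y - 3.8168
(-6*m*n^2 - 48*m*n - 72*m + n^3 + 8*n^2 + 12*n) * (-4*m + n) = 24*m^2*n^2 + 192*m^2*n + 288*m^2 - 10*m*n^3 - 80*m*n^2 - 120*m*n + n^4 + 8*n^3 + 12*n^2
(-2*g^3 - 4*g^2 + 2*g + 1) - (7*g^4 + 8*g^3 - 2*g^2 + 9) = -7*g^4 - 10*g^3 - 2*g^2 + 2*g - 8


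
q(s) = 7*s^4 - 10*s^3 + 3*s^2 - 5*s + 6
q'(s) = 28*s^3 - 30*s^2 + 6*s - 5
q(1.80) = 21.88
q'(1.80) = 71.90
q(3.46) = 613.63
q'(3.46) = 816.42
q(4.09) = 1310.36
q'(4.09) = 1433.40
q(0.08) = 5.61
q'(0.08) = -4.70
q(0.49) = 3.50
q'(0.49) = -5.97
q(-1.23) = 51.32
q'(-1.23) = -109.87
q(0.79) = 1.72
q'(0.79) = -5.18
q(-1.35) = 66.07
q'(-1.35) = -136.67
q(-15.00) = 388881.00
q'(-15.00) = -101345.00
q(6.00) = 6996.00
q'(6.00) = 4999.00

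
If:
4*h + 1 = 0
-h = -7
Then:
No Solution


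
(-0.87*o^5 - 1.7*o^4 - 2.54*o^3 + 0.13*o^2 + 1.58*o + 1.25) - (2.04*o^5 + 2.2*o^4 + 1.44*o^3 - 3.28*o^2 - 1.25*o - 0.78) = -2.91*o^5 - 3.9*o^4 - 3.98*o^3 + 3.41*o^2 + 2.83*o + 2.03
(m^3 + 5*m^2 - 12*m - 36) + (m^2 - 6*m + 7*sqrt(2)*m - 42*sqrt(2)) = m^3 + 6*m^2 - 18*m + 7*sqrt(2)*m - 42*sqrt(2) - 36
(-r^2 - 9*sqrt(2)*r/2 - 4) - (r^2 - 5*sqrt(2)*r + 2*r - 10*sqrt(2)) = -2*r^2 - 2*r + sqrt(2)*r/2 - 4 + 10*sqrt(2)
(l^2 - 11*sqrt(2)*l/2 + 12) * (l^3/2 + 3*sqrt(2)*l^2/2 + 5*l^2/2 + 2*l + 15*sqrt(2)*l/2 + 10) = l^5/2 - 5*sqrt(2)*l^4/4 + 5*l^4/2 - 25*sqrt(2)*l^3/4 - 17*l^3/2 - 85*l^2/2 + 7*sqrt(2)*l^2 + 24*l + 35*sqrt(2)*l + 120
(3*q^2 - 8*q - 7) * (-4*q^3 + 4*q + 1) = -12*q^5 + 32*q^4 + 40*q^3 - 29*q^2 - 36*q - 7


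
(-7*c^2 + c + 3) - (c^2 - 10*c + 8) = -8*c^2 + 11*c - 5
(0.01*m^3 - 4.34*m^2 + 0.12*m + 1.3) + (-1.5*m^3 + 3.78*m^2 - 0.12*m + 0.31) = -1.49*m^3 - 0.56*m^2 + 1.61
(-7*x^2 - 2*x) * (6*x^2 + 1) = -42*x^4 - 12*x^3 - 7*x^2 - 2*x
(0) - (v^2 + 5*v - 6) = -v^2 - 5*v + 6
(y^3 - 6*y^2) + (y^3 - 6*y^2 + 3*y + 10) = 2*y^3 - 12*y^2 + 3*y + 10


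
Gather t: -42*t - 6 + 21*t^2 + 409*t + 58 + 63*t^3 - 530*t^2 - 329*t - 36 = 63*t^3 - 509*t^2 + 38*t + 16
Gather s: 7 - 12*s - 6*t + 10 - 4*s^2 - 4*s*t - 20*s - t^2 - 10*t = -4*s^2 + s*(-4*t - 32) - t^2 - 16*t + 17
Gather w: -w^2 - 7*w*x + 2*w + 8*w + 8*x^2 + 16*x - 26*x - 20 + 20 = -w^2 + w*(10 - 7*x) + 8*x^2 - 10*x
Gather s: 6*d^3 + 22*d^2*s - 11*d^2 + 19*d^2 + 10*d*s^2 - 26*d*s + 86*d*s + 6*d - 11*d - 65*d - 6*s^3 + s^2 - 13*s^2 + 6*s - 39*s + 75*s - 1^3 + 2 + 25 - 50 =6*d^3 + 8*d^2 - 70*d - 6*s^3 + s^2*(10*d - 12) + s*(22*d^2 + 60*d + 42) - 24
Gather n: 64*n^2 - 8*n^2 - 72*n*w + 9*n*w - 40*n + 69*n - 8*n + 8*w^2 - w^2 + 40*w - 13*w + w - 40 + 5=56*n^2 + n*(21 - 63*w) + 7*w^2 + 28*w - 35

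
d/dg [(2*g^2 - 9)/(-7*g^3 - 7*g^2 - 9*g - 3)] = (14*g^4 - 207*g^2 - 138*g - 81)/(49*g^6 + 98*g^5 + 175*g^4 + 168*g^3 + 123*g^2 + 54*g + 9)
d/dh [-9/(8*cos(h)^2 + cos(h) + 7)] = -9*(16*cos(h) + 1)*sin(h)/(8*cos(h)^2 + cos(h) + 7)^2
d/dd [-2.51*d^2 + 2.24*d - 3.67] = 2.24 - 5.02*d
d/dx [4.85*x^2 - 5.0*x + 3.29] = 9.7*x - 5.0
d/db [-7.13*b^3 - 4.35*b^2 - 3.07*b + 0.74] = -21.39*b^2 - 8.7*b - 3.07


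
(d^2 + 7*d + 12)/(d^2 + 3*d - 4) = (d + 3)/(d - 1)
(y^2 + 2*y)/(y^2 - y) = (y + 2)/(y - 1)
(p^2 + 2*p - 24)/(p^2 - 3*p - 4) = (p + 6)/(p + 1)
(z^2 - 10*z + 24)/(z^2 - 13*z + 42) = (z - 4)/(z - 7)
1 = 1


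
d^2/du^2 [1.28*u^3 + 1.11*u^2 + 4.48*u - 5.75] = 7.68*u + 2.22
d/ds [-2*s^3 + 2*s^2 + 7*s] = -6*s^2 + 4*s + 7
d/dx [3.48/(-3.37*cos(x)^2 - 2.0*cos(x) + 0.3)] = -(23.4552*cos(x) + 6.96)*sin(x)/(3.37*cos(x)^2 + 2.0*cos(x) - 0.3)^2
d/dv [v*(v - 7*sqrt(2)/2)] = 2*v - 7*sqrt(2)/2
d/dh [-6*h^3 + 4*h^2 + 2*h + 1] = -18*h^2 + 8*h + 2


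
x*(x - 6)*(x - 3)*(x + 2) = x^4 - 7*x^3 + 36*x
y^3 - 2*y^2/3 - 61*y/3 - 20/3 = (y - 5)*(y + 1/3)*(y + 4)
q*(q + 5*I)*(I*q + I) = I*q^3 - 5*q^2 + I*q^2 - 5*q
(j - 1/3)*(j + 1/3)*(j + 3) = j^3 + 3*j^2 - j/9 - 1/3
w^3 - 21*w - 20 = (w - 5)*(w + 1)*(w + 4)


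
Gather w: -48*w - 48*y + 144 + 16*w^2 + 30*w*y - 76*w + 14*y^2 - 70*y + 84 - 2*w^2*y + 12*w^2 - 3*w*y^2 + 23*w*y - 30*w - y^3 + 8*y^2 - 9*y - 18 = w^2*(28 - 2*y) + w*(-3*y^2 + 53*y - 154) - y^3 + 22*y^2 - 127*y + 210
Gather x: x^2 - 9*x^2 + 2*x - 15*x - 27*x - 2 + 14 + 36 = -8*x^2 - 40*x + 48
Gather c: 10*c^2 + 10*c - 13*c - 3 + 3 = 10*c^2 - 3*c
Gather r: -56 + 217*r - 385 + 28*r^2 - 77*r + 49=28*r^2 + 140*r - 392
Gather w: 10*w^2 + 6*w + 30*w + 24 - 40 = 10*w^2 + 36*w - 16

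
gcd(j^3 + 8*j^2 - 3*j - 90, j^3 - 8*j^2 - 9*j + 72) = j - 3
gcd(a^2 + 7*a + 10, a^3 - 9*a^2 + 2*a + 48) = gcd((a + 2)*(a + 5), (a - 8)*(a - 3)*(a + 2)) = a + 2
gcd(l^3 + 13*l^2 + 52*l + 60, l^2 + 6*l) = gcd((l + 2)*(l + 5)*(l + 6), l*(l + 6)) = l + 6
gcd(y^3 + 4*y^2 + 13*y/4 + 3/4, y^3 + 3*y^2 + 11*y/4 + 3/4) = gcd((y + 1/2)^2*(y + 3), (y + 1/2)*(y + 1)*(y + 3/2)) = y + 1/2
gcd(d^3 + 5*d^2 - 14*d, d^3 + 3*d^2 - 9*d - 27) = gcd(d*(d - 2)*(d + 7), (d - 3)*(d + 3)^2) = 1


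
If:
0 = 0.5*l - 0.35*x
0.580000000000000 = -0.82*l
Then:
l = -0.71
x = -1.01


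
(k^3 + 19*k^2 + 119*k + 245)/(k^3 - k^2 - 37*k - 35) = (k^2 + 14*k + 49)/(k^2 - 6*k - 7)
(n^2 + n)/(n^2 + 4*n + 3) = n/(n + 3)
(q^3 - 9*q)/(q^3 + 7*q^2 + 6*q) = (q^2 - 9)/(q^2 + 7*q + 6)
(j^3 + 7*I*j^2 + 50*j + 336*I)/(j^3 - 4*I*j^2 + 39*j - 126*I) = (j + 8*I)/(j - 3*I)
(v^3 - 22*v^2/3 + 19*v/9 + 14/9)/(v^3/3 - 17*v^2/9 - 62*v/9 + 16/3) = (3*v^2 - 20*v - 7)/(v^2 - 5*v - 24)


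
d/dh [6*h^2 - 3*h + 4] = 12*h - 3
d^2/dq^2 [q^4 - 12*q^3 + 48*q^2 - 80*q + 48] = 12*q^2 - 72*q + 96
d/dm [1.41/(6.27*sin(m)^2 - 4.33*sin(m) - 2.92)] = (6.1053 - 17.6814*sin(m))*cos(m)/(-6.27*sin(m)^2 + 4.33*sin(m) + 2.92)^2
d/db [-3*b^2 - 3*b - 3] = -6*b - 3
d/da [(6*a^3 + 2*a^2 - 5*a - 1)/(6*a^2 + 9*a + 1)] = 2*(18*a^4 + 54*a^3 + 33*a^2 + 8*a + 2)/(36*a^4 + 108*a^3 + 93*a^2 + 18*a + 1)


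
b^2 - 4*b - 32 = (b - 8)*(b + 4)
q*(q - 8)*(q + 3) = q^3 - 5*q^2 - 24*q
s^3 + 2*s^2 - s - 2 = (s - 1)*(s + 1)*(s + 2)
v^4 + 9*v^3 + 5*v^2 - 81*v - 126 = (v - 3)*(v + 2)*(v + 3)*(v + 7)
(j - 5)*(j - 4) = j^2 - 9*j + 20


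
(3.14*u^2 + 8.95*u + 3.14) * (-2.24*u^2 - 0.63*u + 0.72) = -7.0336*u^4 - 22.0262*u^3 - 10.4113*u^2 + 4.4658*u + 2.2608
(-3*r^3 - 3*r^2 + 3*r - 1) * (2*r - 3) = -6*r^4 + 3*r^3 + 15*r^2 - 11*r + 3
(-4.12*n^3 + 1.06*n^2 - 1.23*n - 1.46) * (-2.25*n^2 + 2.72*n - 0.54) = 9.27*n^5 - 13.5914*n^4 + 7.8755*n^3 - 0.633*n^2 - 3.307*n + 0.7884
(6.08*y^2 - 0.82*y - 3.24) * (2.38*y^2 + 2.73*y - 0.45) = 14.4704*y^4 + 14.6468*y^3 - 12.6858*y^2 - 8.4762*y + 1.458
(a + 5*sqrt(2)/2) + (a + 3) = 2*a + 3 + 5*sqrt(2)/2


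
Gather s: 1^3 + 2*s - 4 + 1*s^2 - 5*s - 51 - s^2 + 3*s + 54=0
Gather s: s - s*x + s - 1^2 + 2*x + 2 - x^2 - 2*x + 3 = s*(2 - x) - x^2 + 4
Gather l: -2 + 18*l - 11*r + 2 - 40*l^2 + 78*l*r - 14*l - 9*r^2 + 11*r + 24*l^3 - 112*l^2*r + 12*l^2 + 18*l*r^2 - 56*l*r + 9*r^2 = 24*l^3 + l^2*(-112*r - 28) + l*(18*r^2 + 22*r + 4)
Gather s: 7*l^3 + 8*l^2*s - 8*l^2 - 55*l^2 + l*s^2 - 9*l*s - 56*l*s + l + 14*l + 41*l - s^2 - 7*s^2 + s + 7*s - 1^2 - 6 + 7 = 7*l^3 - 63*l^2 + 56*l + s^2*(l - 8) + s*(8*l^2 - 65*l + 8)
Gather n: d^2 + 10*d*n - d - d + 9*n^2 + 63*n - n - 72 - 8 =d^2 - 2*d + 9*n^2 + n*(10*d + 62) - 80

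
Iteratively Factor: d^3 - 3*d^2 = (d)*(d^2 - 3*d) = d*(d - 3)*(d)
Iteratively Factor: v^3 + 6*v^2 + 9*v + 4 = (v + 1)*(v^2 + 5*v + 4) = (v + 1)*(v + 4)*(v + 1)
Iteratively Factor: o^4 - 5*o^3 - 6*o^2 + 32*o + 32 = (o - 4)*(o^3 - o^2 - 10*o - 8) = (o - 4)*(o + 2)*(o^2 - 3*o - 4) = (o - 4)^2*(o + 2)*(o + 1)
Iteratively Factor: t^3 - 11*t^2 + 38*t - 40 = (t - 2)*(t^2 - 9*t + 20) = (t - 4)*(t - 2)*(t - 5)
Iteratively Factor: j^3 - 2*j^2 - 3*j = (j)*(j^2 - 2*j - 3) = j*(j + 1)*(j - 3)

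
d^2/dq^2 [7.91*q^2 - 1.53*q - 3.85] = 15.8200000000000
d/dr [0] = 0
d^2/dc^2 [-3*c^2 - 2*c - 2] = -6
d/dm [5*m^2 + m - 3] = 10*m + 1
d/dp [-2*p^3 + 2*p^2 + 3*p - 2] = -6*p^2 + 4*p + 3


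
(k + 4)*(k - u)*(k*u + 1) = k^3*u - k^2*u^2 + 4*k^2*u + k^2 - 4*k*u^2 - k*u + 4*k - 4*u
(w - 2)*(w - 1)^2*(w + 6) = w^4 + 2*w^3 - 19*w^2 + 28*w - 12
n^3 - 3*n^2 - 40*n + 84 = (n - 7)*(n - 2)*(n + 6)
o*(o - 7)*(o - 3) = o^3 - 10*o^2 + 21*o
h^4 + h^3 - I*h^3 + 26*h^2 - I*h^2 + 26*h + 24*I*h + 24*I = (h + 1)*(h - 6*I)*(h + I)*(h + 4*I)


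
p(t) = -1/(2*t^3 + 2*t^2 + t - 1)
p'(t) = -(-6*t^2 - 4*t - 1)/(2*t^3 + 2*t^2 + t - 1)^2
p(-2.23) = 0.06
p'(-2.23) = 0.09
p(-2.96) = 0.03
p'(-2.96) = 0.03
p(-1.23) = 0.34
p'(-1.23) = 0.60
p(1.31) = -0.12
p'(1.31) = 0.24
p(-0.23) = 0.87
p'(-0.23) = 0.30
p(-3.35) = 0.02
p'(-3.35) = 0.02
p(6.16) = -0.00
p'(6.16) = 0.00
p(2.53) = -0.02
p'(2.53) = 0.02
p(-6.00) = 0.00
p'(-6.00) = 0.00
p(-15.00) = 0.00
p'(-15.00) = 0.00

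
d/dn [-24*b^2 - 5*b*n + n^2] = -5*b + 2*n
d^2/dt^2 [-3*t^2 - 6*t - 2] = -6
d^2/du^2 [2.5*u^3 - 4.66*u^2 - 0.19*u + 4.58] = 15.0*u - 9.32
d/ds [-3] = 0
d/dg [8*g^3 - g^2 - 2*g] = 24*g^2 - 2*g - 2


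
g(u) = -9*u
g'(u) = -9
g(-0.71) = 6.39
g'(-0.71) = -9.00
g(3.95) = -35.55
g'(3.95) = -9.00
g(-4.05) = 36.45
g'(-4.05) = -9.00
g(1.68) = -15.12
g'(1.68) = -9.00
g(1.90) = -17.10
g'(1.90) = -9.00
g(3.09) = -27.81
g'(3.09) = -9.00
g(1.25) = -11.25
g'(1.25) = -9.00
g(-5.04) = 45.36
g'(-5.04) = -9.00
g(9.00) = -81.00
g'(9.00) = -9.00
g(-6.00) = 54.00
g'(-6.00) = -9.00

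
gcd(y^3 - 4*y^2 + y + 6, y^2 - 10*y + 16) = y - 2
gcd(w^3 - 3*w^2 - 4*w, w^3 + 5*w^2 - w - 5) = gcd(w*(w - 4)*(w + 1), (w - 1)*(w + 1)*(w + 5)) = w + 1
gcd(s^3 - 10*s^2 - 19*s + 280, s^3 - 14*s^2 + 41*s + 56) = s^2 - 15*s + 56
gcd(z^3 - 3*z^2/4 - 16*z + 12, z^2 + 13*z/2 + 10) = z + 4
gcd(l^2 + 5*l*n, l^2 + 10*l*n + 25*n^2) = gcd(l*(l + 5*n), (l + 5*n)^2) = l + 5*n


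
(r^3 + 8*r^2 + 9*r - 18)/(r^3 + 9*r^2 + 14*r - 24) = (r + 3)/(r + 4)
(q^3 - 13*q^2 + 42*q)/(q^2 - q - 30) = q*(q - 7)/(q + 5)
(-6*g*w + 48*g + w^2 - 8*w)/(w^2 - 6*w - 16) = (-6*g + w)/(w + 2)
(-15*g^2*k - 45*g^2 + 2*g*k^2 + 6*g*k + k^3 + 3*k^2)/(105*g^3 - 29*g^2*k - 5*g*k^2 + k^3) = (-k - 3)/(7*g - k)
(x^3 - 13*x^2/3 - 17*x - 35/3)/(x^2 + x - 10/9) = 3*(x^2 - 6*x - 7)/(3*x - 2)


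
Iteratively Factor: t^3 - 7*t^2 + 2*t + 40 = (t - 4)*(t^2 - 3*t - 10) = (t - 4)*(t + 2)*(t - 5)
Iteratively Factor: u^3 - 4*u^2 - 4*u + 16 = (u - 4)*(u^2 - 4) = (u - 4)*(u + 2)*(u - 2)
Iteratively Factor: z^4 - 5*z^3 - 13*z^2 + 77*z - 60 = (z + 4)*(z^3 - 9*z^2 + 23*z - 15) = (z - 1)*(z + 4)*(z^2 - 8*z + 15) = (z - 3)*(z - 1)*(z + 4)*(z - 5)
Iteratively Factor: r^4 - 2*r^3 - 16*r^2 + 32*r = (r - 2)*(r^3 - 16*r) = r*(r - 2)*(r^2 - 16) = r*(r - 2)*(r + 4)*(r - 4)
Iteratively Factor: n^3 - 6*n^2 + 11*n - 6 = (n - 1)*(n^2 - 5*n + 6) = (n - 2)*(n - 1)*(n - 3)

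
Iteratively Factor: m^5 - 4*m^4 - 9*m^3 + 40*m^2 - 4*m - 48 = (m - 2)*(m^4 - 2*m^3 - 13*m^2 + 14*m + 24) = (m - 2)^2*(m^3 - 13*m - 12) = (m - 2)^2*(m + 3)*(m^2 - 3*m - 4) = (m - 2)^2*(m + 1)*(m + 3)*(m - 4)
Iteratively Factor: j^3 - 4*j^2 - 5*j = (j + 1)*(j^2 - 5*j) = j*(j + 1)*(j - 5)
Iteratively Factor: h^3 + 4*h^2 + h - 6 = (h + 3)*(h^2 + h - 2) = (h - 1)*(h + 3)*(h + 2)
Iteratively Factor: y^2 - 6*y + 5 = (y - 5)*(y - 1)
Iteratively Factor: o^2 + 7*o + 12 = (o + 3)*(o + 4)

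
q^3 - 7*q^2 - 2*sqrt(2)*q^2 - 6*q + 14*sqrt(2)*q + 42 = (q - 7)*(q - 3*sqrt(2))*(q + sqrt(2))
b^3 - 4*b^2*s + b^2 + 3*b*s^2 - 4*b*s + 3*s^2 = (b + 1)*(b - 3*s)*(b - s)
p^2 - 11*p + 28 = (p - 7)*(p - 4)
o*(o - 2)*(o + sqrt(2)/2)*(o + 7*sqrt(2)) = o^4 - 2*o^3 + 15*sqrt(2)*o^3/2 - 15*sqrt(2)*o^2 + 7*o^2 - 14*o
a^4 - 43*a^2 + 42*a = a*(a - 6)*(a - 1)*(a + 7)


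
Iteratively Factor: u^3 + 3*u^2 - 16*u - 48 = (u - 4)*(u^2 + 7*u + 12) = (u - 4)*(u + 4)*(u + 3)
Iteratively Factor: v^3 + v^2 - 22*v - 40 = (v - 5)*(v^2 + 6*v + 8) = (v - 5)*(v + 2)*(v + 4)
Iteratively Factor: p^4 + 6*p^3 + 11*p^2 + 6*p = (p + 1)*(p^3 + 5*p^2 + 6*p) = (p + 1)*(p + 2)*(p^2 + 3*p) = p*(p + 1)*(p + 2)*(p + 3)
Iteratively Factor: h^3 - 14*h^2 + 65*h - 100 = (h - 5)*(h^2 - 9*h + 20) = (h - 5)*(h - 4)*(h - 5)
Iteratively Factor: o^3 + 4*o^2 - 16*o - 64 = (o - 4)*(o^2 + 8*o + 16) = (o - 4)*(o + 4)*(o + 4)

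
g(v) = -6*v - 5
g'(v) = -6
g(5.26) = -36.56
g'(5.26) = -6.00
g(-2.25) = 8.50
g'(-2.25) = -6.00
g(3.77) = -27.62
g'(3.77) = -6.00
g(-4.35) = 21.10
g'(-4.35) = -6.00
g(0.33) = -6.98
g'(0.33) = -6.00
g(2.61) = -20.66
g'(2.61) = -6.00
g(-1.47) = 3.82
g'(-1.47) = -6.00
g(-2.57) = 10.42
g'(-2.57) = -6.00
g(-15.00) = 85.00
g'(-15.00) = -6.00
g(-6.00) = 31.00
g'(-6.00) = -6.00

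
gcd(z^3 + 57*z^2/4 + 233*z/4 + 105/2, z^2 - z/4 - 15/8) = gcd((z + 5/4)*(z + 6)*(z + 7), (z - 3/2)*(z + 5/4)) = z + 5/4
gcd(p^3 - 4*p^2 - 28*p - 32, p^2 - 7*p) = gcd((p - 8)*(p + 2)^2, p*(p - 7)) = 1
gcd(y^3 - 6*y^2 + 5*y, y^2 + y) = y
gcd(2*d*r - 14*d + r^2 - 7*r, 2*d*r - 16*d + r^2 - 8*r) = 2*d + r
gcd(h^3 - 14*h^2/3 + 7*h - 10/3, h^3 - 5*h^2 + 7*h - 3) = h - 1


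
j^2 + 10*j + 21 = (j + 3)*(j + 7)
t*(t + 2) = t^2 + 2*t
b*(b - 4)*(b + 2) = b^3 - 2*b^2 - 8*b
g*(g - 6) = g^2 - 6*g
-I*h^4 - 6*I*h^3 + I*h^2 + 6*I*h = h*(h - 1)*(h + 6)*(-I*h - I)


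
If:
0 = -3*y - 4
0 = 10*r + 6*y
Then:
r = 4/5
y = -4/3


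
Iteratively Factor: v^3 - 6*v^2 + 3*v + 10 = (v - 2)*(v^2 - 4*v - 5) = (v - 5)*(v - 2)*(v + 1)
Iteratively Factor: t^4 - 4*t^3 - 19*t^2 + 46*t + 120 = (t + 3)*(t^3 - 7*t^2 + 2*t + 40) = (t - 4)*(t + 3)*(t^2 - 3*t - 10) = (t - 5)*(t - 4)*(t + 3)*(t + 2)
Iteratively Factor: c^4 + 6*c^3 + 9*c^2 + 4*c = (c)*(c^3 + 6*c^2 + 9*c + 4) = c*(c + 1)*(c^2 + 5*c + 4) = c*(c + 1)^2*(c + 4)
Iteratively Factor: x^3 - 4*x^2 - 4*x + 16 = (x - 2)*(x^2 - 2*x - 8) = (x - 4)*(x - 2)*(x + 2)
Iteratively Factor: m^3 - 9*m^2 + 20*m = (m - 5)*(m^2 - 4*m) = (m - 5)*(m - 4)*(m)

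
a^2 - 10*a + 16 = (a - 8)*(a - 2)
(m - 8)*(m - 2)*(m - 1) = m^3 - 11*m^2 + 26*m - 16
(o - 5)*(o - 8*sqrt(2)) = o^2 - 8*sqrt(2)*o - 5*o + 40*sqrt(2)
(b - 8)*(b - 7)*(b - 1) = b^3 - 16*b^2 + 71*b - 56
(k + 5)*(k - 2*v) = k^2 - 2*k*v + 5*k - 10*v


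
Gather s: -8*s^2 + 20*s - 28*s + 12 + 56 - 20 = -8*s^2 - 8*s + 48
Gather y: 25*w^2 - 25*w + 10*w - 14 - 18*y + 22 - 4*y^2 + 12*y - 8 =25*w^2 - 15*w - 4*y^2 - 6*y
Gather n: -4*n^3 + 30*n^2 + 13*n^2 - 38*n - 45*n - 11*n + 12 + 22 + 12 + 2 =-4*n^3 + 43*n^2 - 94*n + 48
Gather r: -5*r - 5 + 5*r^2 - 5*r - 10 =5*r^2 - 10*r - 15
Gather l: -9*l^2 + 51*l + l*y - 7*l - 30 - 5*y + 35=-9*l^2 + l*(y + 44) - 5*y + 5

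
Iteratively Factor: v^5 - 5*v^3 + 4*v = (v)*(v^4 - 5*v^2 + 4) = v*(v - 1)*(v^3 + v^2 - 4*v - 4) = v*(v - 1)*(v + 1)*(v^2 - 4) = v*(v - 2)*(v - 1)*(v + 1)*(v + 2)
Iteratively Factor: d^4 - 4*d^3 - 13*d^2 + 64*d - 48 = (d - 3)*(d^3 - d^2 - 16*d + 16) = (d - 4)*(d - 3)*(d^2 + 3*d - 4) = (d - 4)*(d - 3)*(d + 4)*(d - 1)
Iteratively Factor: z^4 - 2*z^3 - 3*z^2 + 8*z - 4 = (z - 2)*(z^3 - 3*z + 2) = (z - 2)*(z - 1)*(z^2 + z - 2) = (z - 2)*(z - 1)^2*(z + 2)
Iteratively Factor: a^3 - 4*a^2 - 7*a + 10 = (a + 2)*(a^2 - 6*a + 5) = (a - 1)*(a + 2)*(a - 5)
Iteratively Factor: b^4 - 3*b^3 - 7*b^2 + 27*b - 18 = (b - 2)*(b^3 - b^2 - 9*b + 9) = (b - 3)*(b - 2)*(b^2 + 2*b - 3) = (b - 3)*(b - 2)*(b - 1)*(b + 3)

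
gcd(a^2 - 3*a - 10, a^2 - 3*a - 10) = a^2 - 3*a - 10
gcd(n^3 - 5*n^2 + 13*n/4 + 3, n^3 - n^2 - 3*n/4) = n^2 - n - 3/4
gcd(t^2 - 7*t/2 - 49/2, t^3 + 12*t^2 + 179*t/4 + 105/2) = t + 7/2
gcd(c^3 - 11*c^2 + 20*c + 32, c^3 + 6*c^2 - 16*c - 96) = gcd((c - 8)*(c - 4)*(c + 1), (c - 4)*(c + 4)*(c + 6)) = c - 4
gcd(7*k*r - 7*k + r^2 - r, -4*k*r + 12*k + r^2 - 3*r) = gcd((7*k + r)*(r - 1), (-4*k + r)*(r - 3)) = 1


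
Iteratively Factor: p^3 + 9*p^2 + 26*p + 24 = (p + 4)*(p^2 + 5*p + 6) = (p + 2)*(p + 4)*(p + 3)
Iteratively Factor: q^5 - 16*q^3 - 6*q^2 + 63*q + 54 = (q + 3)*(q^4 - 3*q^3 - 7*q^2 + 15*q + 18) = (q - 3)*(q + 3)*(q^3 - 7*q - 6) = (q - 3)*(q + 1)*(q + 3)*(q^2 - q - 6) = (q - 3)^2*(q + 1)*(q + 3)*(q + 2)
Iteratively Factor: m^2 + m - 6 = (m + 3)*(m - 2)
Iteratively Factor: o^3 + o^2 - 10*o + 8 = (o - 2)*(o^2 + 3*o - 4) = (o - 2)*(o - 1)*(o + 4)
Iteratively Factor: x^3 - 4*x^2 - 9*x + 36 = (x - 3)*(x^2 - x - 12) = (x - 3)*(x + 3)*(x - 4)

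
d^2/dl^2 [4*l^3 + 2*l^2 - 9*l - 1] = 24*l + 4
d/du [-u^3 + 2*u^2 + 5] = u*(4 - 3*u)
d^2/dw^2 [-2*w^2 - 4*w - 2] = -4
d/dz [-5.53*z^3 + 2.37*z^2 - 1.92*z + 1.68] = -16.59*z^2 + 4.74*z - 1.92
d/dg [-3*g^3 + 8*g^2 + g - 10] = -9*g^2 + 16*g + 1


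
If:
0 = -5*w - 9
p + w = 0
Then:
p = 9/5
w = -9/5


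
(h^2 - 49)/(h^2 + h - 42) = (h - 7)/(h - 6)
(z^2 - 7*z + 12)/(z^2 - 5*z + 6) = (z - 4)/(z - 2)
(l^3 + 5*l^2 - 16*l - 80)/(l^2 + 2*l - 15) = (l^2 - 16)/(l - 3)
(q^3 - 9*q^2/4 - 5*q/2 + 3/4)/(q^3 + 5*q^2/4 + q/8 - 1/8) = 2*(q - 3)/(2*q + 1)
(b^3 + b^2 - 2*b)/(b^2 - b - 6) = b*(b - 1)/(b - 3)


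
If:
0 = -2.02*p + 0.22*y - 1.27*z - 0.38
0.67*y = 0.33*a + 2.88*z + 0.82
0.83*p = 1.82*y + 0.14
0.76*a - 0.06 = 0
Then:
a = 0.08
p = -0.00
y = -0.08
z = -0.31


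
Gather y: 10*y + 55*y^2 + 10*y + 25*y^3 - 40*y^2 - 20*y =25*y^3 + 15*y^2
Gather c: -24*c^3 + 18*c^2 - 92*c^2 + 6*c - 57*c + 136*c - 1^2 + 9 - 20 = -24*c^3 - 74*c^2 + 85*c - 12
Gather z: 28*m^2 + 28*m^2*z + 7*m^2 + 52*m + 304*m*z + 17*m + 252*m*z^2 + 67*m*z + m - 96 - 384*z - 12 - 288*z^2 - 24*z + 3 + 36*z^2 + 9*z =35*m^2 + 70*m + z^2*(252*m - 252) + z*(28*m^2 + 371*m - 399) - 105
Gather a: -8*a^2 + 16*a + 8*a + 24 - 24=-8*a^2 + 24*a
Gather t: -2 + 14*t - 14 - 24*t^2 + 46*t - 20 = -24*t^2 + 60*t - 36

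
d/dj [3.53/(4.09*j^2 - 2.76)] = -28.8754*j/(4.09*j^2 - 2.76)^2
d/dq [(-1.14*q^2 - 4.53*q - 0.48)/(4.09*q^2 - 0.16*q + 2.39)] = (18.7101*q^2 - 1.5228*q - 10.9035)/(16.7281*q^4 - 1.3088*q^3 + 19.5758*q^2 - 0.7648*q + 5.7121)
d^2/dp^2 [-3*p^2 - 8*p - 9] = -6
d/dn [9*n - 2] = 9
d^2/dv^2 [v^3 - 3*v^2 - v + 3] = 6*v - 6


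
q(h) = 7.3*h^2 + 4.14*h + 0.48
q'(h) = 14.6*h + 4.14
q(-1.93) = 19.68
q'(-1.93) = -24.04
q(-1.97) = 20.65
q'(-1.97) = -24.62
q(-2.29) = 29.28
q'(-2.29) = -29.29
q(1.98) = 37.30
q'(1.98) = 33.05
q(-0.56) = 0.45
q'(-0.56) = -4.04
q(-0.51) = 0.27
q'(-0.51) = -3.31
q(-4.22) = 113.01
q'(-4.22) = -57.47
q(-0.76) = 1.55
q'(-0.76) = -6.96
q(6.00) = 288.12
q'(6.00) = 91.74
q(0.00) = 0.48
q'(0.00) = 4.14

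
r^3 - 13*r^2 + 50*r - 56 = (r - 7)*(r - 4)*(r - 2)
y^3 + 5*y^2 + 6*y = y*(y + 2)*(y + 3)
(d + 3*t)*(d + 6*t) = d^2 + 9*d*t + 18*t^2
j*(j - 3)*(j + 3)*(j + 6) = j^4 + 6*j^3 - 9*j^2 - 54*j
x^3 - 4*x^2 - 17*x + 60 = (x - 5)*(x - 3)*(x + 4)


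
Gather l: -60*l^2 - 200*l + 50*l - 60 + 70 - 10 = -60*l^2 - 150*l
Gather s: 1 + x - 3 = x - 2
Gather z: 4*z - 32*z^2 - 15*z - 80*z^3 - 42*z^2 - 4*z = -80*z^3 - 74*z^2 - 15*z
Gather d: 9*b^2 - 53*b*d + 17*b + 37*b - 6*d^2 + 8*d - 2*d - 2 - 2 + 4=9*b^2 + 54*b - 6*d^2 + d*(6 - 53*b)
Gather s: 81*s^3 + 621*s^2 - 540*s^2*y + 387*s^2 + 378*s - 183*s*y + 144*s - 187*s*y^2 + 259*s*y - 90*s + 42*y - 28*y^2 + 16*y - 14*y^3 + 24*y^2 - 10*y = 81*s^3 + s^2*(1008 - 540*y) + s*(-187*y^2 + 76*y + 432) - 14*y^3 - 4*y^2 + 48*y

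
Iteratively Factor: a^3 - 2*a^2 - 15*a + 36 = (a - 3)*(a^2 + a - 12) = (a - 3)*(a + 4)*(a - 3)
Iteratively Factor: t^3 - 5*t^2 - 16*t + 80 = (t - 5)*(t^2 - 16) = (t - 5)*(t + 4)*(t - 4)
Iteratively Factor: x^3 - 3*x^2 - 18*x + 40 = (x - 5)*(x^2 + 2*x - 8) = (x - 5)*(x - 2)*(x + 4)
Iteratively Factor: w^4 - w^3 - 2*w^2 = (w - 2)*(w^3 + w^2) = w*(w - 2)*(w^2 + w) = w*(w - 2)*(w + 1)*(w)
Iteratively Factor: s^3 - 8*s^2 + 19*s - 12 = (s - 3)*(s^2 - 5*s + 4) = (s - 3)*(s - 1)*(s - 4)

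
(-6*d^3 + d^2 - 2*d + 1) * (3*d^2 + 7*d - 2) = -18*d^5 - 39*d^4 + 13*d^3 - 13*d^2 + 11*d - 2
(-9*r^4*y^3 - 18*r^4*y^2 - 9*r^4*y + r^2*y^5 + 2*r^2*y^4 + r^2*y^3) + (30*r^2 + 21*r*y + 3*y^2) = -9*r^4*y^3 - 18*r^4*y^2 - 9*r^4*y + r^2*y^5 + 2*r^2*y^4 + r^2*y^3 + 30*r^2 + 21*r*y + 3*y^2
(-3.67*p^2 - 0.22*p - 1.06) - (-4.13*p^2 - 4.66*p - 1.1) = 0.46*p^2 + 4.44*p + 0.04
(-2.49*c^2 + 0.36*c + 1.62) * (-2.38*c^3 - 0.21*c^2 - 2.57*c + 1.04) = 5.9262*c^5 - 0.3339*c^4 + 2.4681*c^3 - 3.855*c^2 - 3.789*c + 1.6848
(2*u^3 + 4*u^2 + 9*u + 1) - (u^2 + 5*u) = 2*u^3 + 3*u^2 + 4*u + 1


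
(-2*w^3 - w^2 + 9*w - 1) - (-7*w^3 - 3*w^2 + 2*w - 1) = 5*w^3 + 2*w^2 + 7*w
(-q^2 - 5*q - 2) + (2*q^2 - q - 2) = q^2 - 6*q - 4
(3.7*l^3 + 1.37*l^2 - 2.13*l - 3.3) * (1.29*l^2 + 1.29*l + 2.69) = 4.773*l^5 + 6.5403*l^4 + 8.9726*l^3 - 3.3194*l^2 - 9.9867*l - 8.877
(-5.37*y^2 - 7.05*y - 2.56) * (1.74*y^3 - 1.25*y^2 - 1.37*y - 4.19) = -9.3438*y^5 - 5.5545*y^4 + 11.715*y^3 + 35.3588*y^2 + 33.0467*y + 10.7264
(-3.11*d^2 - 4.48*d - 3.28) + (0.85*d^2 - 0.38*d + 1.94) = -2.26*d^2 - 4.86*d - 1.34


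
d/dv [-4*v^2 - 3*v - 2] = -8*v - 3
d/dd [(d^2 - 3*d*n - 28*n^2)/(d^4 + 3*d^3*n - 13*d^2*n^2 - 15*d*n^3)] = 2*(-d^5 + 3*d^4*n + 65*d^3*n^2 + 99*d^2*n^3 - 364*d*n^4 - 210*n^5)/(d^2*(d^6 + 6*d^5*n - 17*d^4*n^2 - 108*d^3*n^3 + 79*d^2*n^4 + 390*d*n^5 + 225*n^6))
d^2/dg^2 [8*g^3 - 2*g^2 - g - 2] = 48*g - 4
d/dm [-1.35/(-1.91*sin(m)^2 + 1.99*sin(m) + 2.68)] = (2.6865 - 5.157*sin(m))*cos(m)/(-1.91*sin(m)^2 + 1.99*sin(m) + 2.68)^2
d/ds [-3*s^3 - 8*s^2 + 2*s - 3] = -9*s^2 - 16*s + 2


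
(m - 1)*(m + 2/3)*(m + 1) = m^3 + 2*m^2/3 - m - 2/3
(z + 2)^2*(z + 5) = z^3 + 9*z^2 + 24*z + 20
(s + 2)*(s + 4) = s^2 + 6*s + 8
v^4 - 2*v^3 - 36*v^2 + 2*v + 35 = (v - 7)*(v - 1)*(v + 1)*(v + 5)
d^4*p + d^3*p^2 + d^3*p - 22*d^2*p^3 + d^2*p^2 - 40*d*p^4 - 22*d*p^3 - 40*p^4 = (d - 5*p)*(d + 2*p)*(d + 4*p)*(d*p + p)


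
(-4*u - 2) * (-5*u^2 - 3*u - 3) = 20*u^3 + 22*u^2 + 18*u + 6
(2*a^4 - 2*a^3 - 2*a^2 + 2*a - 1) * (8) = 16*a^4 - 16*a^3 - 16*a^2 + 16*a - 8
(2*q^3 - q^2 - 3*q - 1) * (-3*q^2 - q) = -6*q^5 + q^4 + 10*q^3 + 6*q^2 + q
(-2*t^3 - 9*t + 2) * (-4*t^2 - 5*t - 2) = 8*t^5 + 10*t^4 + 40*t^3 + 37*t^2 + 8*t - 4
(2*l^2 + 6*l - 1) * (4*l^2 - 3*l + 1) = 8*l^4 + 18*l^3 - 20*l^2 + 9*l - 1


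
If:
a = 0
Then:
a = 0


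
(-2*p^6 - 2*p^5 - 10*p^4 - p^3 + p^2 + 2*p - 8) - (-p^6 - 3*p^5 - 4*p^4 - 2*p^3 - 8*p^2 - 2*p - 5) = -p^6 + p^5 - 6*p^4 + p^3 + 9*p^2 + 4*p - 3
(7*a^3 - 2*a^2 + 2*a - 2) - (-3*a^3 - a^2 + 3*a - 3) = 10*a^3 - a^2 - a + 1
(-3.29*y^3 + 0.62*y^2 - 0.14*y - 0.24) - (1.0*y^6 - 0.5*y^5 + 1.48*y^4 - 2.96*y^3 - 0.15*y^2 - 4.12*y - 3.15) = -1.0*y^6 + 0.5*y^5 - 1.48*y^4 - 0.33*y^3 + 0.77*y^2 + 3.98*y + 2.91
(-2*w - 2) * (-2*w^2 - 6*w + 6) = 4*w^3 + 16*w^2 - 12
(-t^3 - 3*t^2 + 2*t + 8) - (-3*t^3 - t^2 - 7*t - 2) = 2*t^3 - 2*t^2 + 9*t + 10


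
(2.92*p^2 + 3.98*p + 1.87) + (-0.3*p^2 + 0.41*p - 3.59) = 2.62*p^2 + 4.39*p - 1.72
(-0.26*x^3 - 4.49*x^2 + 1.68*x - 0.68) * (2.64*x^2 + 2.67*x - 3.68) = -0.6864*x^5 - 12.5478*x^4 - 6.5963*x^3 + 19.2136*x^2 - 7.998*x + 2.5024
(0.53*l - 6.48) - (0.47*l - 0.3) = 0.0600000000000001*l - 6.18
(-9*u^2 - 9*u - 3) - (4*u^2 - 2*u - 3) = -13*u^2 - 7*u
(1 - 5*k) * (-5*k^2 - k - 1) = 25*k^3 + 4*k - 1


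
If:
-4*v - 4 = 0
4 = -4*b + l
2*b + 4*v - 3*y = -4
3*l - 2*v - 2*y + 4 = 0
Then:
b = -27/16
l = -11/4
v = -1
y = -9/8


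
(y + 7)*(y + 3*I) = y^2 + 7*y + 3*I*y + 21*I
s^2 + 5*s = s*(s + 5)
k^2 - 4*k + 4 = (k - 2)^2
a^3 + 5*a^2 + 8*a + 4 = (a + 1)*(a + 2)^2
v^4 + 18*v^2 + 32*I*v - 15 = (v - 5*I)*(v + I)^2*(v + 3*I)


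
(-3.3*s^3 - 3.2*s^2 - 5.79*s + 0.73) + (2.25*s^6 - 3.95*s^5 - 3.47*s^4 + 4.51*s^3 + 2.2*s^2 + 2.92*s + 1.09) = 2.25*s^6 - 3.95*s^5 - 3.47*s^4 + 1.21*s^3 - 1.0*s^2 - 2.87*s + 1.82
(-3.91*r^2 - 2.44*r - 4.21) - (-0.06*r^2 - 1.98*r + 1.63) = -3.85*r^2 - 0.46*r - 5.84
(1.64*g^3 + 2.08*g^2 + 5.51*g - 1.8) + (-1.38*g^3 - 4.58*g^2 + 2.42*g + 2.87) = 0.26*g^3 - 2.5*g^2 + 7.93*g + 1.07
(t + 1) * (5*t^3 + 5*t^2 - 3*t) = 5*t^4 + 10*t^3 + 2*t^2 - 3*t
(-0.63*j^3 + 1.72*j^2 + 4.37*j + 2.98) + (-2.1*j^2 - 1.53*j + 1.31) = -0.63*j^3 - 0.38*j^2 + 2.84*j + 4.29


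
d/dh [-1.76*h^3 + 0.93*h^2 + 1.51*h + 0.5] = -5.28*h^2 + 1.86*h + 1.51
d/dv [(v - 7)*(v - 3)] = 2*v - 10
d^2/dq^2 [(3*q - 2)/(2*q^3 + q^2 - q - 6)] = 2*((3*q - 2)*(6*q^2 + 2*q - 1)^2 + (-18*q^2 - 6*q - (3*q - 2)*(6*q + 1) + 3)*(2*q^3 + q^2 - q - 6))/(2*q^3 + q^2 - q - 6)^3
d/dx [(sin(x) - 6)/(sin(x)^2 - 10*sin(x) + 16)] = (12*sin(x) + cos(x)^2 - 45)*cos(x)/(sin(x)^2 - 10*sin(x) + 16)^2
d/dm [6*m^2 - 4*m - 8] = 12*m - 4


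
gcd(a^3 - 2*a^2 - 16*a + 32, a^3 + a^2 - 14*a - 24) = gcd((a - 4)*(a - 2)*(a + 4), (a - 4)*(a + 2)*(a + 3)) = a - 4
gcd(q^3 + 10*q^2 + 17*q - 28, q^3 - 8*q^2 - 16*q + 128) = q + 4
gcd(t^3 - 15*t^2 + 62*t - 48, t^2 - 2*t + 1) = t - 1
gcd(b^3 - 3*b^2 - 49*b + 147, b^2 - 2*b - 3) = b - 3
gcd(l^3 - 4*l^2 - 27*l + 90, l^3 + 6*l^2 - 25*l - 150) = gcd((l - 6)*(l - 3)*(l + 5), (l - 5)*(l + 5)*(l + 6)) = l + 5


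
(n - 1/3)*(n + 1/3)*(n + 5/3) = n^3 + 5*n^2/3 - n/9 - 5/27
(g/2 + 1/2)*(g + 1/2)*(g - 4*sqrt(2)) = g^3/2 - 2*sqrt(2)*g^2 + 3*g^2/4 - 3*sqrt(2)*g + g/4 - sqrt(2)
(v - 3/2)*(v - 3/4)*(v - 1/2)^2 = v^4 - 13*v^3/4 + 29*v^2/8 - 27*v/16 + 9/32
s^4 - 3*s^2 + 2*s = s*(s - 1)^2*(s + 2)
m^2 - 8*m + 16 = (m - 4)^2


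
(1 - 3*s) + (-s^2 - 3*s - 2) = -s^2 - 6*s - 1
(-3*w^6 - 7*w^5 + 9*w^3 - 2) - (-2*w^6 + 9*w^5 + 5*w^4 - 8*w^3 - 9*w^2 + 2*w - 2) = -w^6 - 16*w^5 - 5*w^4 + 17*w^3 + 9*w^2 - 2*w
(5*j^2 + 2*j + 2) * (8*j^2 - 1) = 40*j^4 + 16*j^3 + 11*j^2 - 2*j - 2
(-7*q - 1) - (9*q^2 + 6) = -9*q^2 - 7*q - 7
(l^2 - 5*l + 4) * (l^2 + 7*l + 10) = l^4 + 2*l^3 - 21*l^2 - 22*l + 40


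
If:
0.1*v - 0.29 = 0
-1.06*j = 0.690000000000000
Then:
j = -0.65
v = 2.90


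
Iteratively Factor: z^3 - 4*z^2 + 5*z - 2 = (z - 1)*(z^2 - 3*z + 2) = (z - 2)*(z - 1)*(z - 1)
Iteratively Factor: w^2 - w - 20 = (w + 4)*(w - 5)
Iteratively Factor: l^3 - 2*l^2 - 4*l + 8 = (l - 2)*(l^2 - 4) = (l - 2)^2*(l + 2)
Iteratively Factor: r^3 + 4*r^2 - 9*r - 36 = (r + 3)*(r^2 + r - 12) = (r + 3)*(r + 4)*(r - 3)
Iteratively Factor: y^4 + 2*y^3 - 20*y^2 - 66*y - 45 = (y + 1)*(y^3 + y^2 - 21*y - 45) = (y + 1)*(y + 3)*(y^2 - 2*y - 15) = (y + 1)*(y + 3)^2*(y - 5)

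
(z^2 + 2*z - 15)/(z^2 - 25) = (z - 3)/(z - 5)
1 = 1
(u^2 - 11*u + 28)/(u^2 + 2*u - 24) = (u - 7)/(u + 6)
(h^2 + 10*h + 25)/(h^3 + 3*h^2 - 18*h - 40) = (h + 5)/(h^2 - 2*h - 8)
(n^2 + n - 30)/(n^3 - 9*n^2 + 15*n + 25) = (n + 6)/(n^2 - 4*n - 5)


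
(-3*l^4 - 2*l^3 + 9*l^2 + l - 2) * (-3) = 9*l^4 + 6*l^3 - 27*l^2 - 3*l + 6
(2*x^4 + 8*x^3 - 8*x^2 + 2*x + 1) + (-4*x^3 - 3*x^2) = 2*x^4 + 4*x^3 - 11*x^2 + 2*x + 1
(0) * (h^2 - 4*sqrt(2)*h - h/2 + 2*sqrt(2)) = 0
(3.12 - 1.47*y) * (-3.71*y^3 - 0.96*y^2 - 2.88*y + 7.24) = 5.4537*y^4 - 10.164*y^3 + 1.2384*y^2 - 19.6284*y + 22.5888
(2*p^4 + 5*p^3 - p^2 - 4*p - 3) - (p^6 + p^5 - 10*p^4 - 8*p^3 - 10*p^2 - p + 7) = -p^6 - p^5 + 12*p^4 + 13*p^3 + 9*p^2 - 3*p - 10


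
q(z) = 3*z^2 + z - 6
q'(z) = 6*z + 1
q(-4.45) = 48.96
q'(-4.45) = -25.70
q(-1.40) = -1.52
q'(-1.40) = -7.40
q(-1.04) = -3.80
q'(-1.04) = -5.24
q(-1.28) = -2.36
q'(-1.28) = -6.68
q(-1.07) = -3.64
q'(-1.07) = -5.42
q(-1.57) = -0.18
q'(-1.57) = -8.42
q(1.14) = -0.96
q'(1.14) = 7.84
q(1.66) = 3.93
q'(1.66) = 10.96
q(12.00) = 438.00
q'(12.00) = 73.00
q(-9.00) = 228.00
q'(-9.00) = -53.00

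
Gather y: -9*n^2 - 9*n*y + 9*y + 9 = -9*n^2 + y*(9 - 9*n) + 9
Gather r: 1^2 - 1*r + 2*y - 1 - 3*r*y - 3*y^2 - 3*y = r*(-3*y - 1) - 3*y^2 - y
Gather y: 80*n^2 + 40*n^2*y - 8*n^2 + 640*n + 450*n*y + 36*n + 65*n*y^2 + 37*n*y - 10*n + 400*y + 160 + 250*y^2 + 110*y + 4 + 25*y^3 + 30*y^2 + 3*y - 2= 72*n^2 + 666*n + 25*y^3 + y^2*(65*n + 280) + y*(40*n^2 + 487*n + 513) + 162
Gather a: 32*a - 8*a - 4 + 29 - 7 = 24*a + 18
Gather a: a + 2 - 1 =a + 1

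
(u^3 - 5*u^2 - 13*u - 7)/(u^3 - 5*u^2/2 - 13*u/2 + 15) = 2*(u^3 - 5*u^2 - 13*u - 7)/(2*u^3 - 5*u^2 - 13*u + 30)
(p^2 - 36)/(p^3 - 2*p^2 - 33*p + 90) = (p - 6)/(p^2 - 8*p + 15)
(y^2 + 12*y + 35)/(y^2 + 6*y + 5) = (y + 7)/(y + 1)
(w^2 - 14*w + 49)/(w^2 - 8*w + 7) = (w - 7)/(w - 1)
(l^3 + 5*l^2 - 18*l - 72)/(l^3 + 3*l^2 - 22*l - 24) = (l + 3)/(l + 1)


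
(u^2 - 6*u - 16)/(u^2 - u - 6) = (u - 8)/(u - 3)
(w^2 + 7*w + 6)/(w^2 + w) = (w + 6)/w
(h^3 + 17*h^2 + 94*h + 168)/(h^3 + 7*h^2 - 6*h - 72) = (h + 7)/(h - 3)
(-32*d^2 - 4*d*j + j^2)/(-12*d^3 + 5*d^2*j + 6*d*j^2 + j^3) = (8*d - j)/(3*d^2 - 2*d*j - j^2)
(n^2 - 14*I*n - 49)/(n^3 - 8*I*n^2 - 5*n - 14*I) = (n - 7*I)/(n^2 - I*n + 2)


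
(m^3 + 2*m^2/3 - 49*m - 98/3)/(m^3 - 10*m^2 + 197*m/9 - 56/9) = 3*(3*m^2 + 23*m + 14)/(9*m^2 - 27*m + 8)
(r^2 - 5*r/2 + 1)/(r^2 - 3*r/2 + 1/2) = (r - 2)/(r - 1)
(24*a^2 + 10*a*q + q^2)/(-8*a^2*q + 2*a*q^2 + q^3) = (6*a + q)/(q*(-2*a + q))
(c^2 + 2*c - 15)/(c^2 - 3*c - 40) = (c - 3)/(c - 8)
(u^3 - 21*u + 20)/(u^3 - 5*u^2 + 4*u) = (u + 5)/u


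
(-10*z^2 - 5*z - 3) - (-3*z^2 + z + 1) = -7*z^2 - 6*z - 4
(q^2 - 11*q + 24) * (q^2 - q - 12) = q^4 - 12*q^3 + 23*q^2 + 108*q - 288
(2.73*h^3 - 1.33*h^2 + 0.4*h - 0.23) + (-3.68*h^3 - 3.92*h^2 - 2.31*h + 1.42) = -0.95*h^3 - 5.25*h^2 - 1.91*h + 1.19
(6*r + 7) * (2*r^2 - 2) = 12*r^3 + 14*r^2 - 12*r - 14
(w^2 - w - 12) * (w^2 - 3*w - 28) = w^4 - 4*w^3 - 37*w^2 + 64*w + 336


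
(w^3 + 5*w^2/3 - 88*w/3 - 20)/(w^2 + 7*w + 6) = (3*w^2 - 13*w - 10)/(3*(w + 1))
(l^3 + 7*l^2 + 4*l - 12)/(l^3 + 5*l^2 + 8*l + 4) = (l^2 + 5*l - 6)/(l^2 + 3*l + 2)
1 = 1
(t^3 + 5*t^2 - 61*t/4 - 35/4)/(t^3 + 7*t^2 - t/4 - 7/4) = (2*t - 5)/(2*t - 1)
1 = 1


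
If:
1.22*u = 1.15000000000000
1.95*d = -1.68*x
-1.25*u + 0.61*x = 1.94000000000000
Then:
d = -4.40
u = 0.94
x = 5.11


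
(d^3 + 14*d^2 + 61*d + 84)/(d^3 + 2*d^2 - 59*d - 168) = (d + 4)/(d - 8)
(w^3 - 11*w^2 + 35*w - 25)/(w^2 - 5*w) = w - 6 + 5/w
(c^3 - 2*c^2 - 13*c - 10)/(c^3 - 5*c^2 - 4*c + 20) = (c + 1)/(c - 2)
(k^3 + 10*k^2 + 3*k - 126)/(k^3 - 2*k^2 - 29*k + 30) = (k^3 + 10*k^2 + 3*k - 126)/(k^3 - 2*k^2 - 29*k + 30)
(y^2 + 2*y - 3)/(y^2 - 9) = (y - 1)/(y - 3)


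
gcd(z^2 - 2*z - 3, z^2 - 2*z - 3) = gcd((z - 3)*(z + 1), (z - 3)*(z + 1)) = z^2 - 2*z - 3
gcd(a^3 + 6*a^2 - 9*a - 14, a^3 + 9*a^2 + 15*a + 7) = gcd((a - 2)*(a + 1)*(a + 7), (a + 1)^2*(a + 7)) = a^2 + 8*a + 7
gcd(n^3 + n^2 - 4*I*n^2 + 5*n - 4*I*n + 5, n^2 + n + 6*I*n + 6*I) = n + 1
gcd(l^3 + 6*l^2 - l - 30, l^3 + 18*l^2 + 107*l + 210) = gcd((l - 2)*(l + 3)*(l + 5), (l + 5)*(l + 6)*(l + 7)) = l + 5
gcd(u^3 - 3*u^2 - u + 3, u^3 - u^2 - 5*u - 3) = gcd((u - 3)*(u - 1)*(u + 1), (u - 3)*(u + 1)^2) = u^2 - 2*u - 3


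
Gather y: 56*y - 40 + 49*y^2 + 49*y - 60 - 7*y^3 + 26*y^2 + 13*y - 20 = -7*y^3 + 75*y^2 + 118*y - 120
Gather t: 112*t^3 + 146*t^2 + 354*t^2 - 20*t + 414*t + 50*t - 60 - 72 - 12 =112*t^3 + 500*t^2 + 444*t - 144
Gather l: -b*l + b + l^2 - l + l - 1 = -b*l + b + l^2 - 1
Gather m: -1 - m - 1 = -m - 2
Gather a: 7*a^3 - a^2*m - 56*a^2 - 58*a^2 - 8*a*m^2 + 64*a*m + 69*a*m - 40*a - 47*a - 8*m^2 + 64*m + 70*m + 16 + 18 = 7*a^3 + a^2*(-m - 114) + a*(-8*m^2 + 133*m - 87) - 8*m^2 + 134*m + 34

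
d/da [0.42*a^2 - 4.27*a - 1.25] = 0.84*a - 4.27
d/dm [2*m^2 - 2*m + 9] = 4*m - 2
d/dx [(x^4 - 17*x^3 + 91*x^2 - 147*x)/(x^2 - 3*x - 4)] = 2*(x^5 - 13*x^4 + 43*x^3 + 39*x^2 - 364*x + 294)/(x^4 - 6*x^3 + x^2 + 24*x + 16)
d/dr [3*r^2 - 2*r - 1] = 6*r - 2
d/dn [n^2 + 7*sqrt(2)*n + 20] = 2*n + 7*sqrt(2)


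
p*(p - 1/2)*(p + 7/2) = p^3 + 3*p^2 - 7*p/4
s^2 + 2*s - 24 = (s - 4)*(s + 6)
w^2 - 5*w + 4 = (w - 4)*(w - 1)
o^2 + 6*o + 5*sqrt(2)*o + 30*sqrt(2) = (o + 6)*(o + 5*sqrt(2))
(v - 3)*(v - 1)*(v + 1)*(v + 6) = v^4 + 3*v^3 - 19*v^2 - 3*v + 18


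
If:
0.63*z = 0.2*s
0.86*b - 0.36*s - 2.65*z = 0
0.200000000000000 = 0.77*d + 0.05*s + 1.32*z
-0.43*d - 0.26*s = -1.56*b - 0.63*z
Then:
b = 0.07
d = 0.23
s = 0.05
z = 0.01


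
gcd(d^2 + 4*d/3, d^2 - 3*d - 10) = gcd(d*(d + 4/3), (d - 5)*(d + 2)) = 1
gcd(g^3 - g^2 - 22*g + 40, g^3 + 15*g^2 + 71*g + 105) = g + 5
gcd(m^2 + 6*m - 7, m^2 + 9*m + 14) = m + 7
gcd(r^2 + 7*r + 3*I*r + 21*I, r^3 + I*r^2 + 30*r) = 1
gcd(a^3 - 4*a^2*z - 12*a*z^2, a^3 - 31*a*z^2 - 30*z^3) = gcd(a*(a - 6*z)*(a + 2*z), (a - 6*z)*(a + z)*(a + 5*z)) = -a + 6*z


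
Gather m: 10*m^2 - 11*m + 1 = 10*m^2 - 11*m + 1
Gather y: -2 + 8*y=8*y - 2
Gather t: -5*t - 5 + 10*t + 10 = 5*t + 5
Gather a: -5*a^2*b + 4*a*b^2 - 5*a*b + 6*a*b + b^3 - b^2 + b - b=-5*a^2*b + a*(4*b^2 + b) + b^3 - b^2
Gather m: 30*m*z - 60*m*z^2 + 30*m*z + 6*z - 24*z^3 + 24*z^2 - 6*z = m*(-60*z^2 + 60*z) - 24*z^3 + 24*z^2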